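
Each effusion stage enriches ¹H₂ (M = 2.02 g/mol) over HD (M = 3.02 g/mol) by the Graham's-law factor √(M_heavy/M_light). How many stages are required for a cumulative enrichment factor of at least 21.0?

Single-stage factor α = √(3.02/2.02), so ln α = ½ ln(1.49505) = 0.2011.
Need α^N ≥ 21.0 ⇒ N ≥ ln(21.0) / ln α = 3.045 / 0.2011 = 15.14.
Minimum whole number of stages: N = 16.

16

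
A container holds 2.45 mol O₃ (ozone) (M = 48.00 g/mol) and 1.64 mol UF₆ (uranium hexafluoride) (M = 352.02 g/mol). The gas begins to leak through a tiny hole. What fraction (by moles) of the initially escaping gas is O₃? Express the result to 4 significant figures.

0.8018

The effusion rate of species i is ∝ p_i/√M_i ∝ n_i/√M_i.
x_O₃(eff) = (n_O₃/√M_O₃) / (n_O₃/√M_O₃ + n_UF₆/√M_UF₆)
= (2.45/√48.00) / (2.45/√48.00 + 1.64/√352.02) = 0.3536/(0.3536 + 0.08741) = 0.8018.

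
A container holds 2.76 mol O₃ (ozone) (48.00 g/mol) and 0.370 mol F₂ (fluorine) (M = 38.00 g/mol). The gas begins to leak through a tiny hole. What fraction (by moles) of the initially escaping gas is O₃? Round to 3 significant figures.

Rate_i ∝ x_i/√M_i (Graham's law weighted by mole fraction), so the effusate composition follows n_i/√M_i.
Mole fraction of O₃ in the effusate = (n_O₃/√M_O₃) / (n_O₃/√M_O₃ + n_F₂/√M_F₂)
= (2.76/√48.00) / (2.76/√48.00 + 0.370/√38.00) = 0.3984/(0.3984 + 0.06002) = 0.869.

0.869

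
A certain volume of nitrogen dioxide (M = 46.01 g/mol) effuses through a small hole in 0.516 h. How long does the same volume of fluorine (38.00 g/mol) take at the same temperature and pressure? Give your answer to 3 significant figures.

0.469 h

Since effusion rate ∝ 1/√M, t_F₂/t_NO₂ = √(M_F₂/M_NO₂) = √(38.00/46.01) = √0.8259 = 0.9088.
So the time for F₂ is 0.516 × 0.9088 = 0.469 h.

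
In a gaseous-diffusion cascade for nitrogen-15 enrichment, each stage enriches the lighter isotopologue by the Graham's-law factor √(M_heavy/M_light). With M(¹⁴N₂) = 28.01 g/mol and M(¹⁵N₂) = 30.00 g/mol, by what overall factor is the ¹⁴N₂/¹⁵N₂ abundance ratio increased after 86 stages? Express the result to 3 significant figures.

After 86 stages the ratio has grown by (√(30.00/28.01))^86 = (30.00/28.01)^(86/2).
= 1.07105^43 = 19.1.

19.1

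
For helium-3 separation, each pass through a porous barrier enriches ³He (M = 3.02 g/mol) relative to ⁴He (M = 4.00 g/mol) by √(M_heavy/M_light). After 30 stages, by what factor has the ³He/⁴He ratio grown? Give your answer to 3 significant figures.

Overall factor = α^30 with α = √(4.00/3.02), i.e. (4.00/3.02)^(30/2).
= 1.32450^15 = 67.7.

67.7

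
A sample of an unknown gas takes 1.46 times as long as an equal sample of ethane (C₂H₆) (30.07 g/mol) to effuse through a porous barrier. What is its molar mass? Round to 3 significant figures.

Since effusion rate ∝ 1/√M, t_X/t_C₂H₆ = √(M_X/M_C₂H₆).
1.46 = √(M_X/30.07)
M_X = 30.07 × 1.46² = 30.07 × 2.132 = 64.1 g/mol

64.1 g/mol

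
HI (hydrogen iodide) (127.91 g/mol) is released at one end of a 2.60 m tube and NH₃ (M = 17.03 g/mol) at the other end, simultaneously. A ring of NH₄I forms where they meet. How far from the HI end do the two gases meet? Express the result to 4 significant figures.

Graham's law gives d_HI/d_NH₃ = rate_HI/rate_NH₃ = √(M_NH₃/M_HI) = √(17.03/127.91) = 0.3649.
With d_HI + d_NH₃ = 2.60 m, d_NH₃ = 2.60/(1 + 0.3649) = 1.905 m.
d_HI = 2.60 − 1.905 = 0.6951 m.

0.6951 m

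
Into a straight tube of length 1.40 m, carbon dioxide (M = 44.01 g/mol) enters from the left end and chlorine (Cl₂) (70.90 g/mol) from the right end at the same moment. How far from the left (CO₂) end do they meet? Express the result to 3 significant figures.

0.783 m

In equal time, each gas travels a distance ∝ its rate ∝ 1/√M, so d_CO₂/d_Cl₂ = √(M_Cl₂/M_CO₂) = √(70.90/44.01) = 1.269.
With d_CO₂ + d_Cl₂ = 1.40 m, d_Cl₂ = 1.40/(1 + 1.269) = 0.6169 m.
d_CO₂ = 1.40 − 0.6169 = 0.783 m.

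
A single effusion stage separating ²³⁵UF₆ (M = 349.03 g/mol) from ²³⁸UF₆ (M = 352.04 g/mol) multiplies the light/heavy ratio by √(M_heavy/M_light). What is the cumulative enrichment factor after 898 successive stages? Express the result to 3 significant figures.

47.3

Overall factor = α^898 with α = √(352.04/349.03), i.e. (352.04/349.03)^(898/2).
= 1.00862^449 = 47.3.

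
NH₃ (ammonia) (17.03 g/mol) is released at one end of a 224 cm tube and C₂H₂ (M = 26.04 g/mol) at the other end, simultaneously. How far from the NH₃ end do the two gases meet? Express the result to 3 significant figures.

124 cm

Graham's law gives d_NH₃/d_C₂H₂ = rate_NH₃/rate_C₂H₂ = √(M_C₂H₂/M_NH₃) = √(26.04/17.03) = 1.237.
With d_NH₃ + d_C₂H₂ = 224 cm, d_C₂H₂ = 224/(1 + 1.237) = 100.2 cm.
d_NH₃ = 224 − 100.2 = 124 cm.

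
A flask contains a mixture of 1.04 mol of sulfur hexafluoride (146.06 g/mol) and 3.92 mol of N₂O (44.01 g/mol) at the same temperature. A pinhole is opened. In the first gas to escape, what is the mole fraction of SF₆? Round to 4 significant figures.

0.1271

Each component's effusion rate ∝ (its partial pressure)·(1/√M) ∝ n_i/√M_i.
x_SF₆(eff) = (n_SF₆/√M_SF₆) / (n_SF₆/√M_SF₆ + n_N₂O/√M_N₂O)
= (1.04/√146.06) / (1.04/√146.06 + 3.92/√44.01) = 0.08605/(0.08605 + 0.5909) = 0.1271.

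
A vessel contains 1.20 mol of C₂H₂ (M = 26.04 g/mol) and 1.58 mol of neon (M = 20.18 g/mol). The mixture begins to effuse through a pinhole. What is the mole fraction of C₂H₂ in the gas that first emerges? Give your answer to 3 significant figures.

0.401

Each component's effusion rate ∝ (its partial pressure)·(1/√M) ∝ n_i/√M_i.
x_C₂H₂(eff) = (n_C₂H₂/√M_C₂H₂) / (n_C₂H₂/√M_C₂H₂ + n_Ne/√M_Ne)
= (1.20/√26.04) / (1.20/√26.04 + 1.58/√20.18) = 0.2352/(0.2352 + 0.3517) = 0.401.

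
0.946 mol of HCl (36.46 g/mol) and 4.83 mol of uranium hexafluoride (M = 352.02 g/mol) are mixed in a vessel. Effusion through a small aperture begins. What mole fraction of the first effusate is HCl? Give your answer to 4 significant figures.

0.3783

Rate_i ∝ x_i/√M_i (Graham's law weighted by mole fraction), so the effusate composition follows n_i/√M_i.
So x_HCl in the escaping gas = (n_HCl/√M_HCl) / Σ(n_i/√M_i)
= (0.946/√36.46) / (0.946/√36.46 + 4.83/√352.02) = 0.1567/(0.1567 + 0.2574) = 0.3783.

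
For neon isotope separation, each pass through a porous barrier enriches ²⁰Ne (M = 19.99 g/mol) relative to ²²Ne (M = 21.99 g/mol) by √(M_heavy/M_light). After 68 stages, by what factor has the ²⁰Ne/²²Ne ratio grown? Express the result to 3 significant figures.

25.6

After 68 stages the ratio has grown by (√(21.99/19.99))^68 = (21.99/19.99)^(68/2).
= 1.10005^34 = 25.6.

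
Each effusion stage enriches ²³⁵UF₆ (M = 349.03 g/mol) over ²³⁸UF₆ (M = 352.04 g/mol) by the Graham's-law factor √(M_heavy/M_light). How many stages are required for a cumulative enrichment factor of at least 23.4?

With α = √(352.04/349.03) per stage, ln α = ½ ln(1.00862) = 0.004293.
Need α^N ≥ 23.4 ⇒ N ≥ ln(23.4) / ln α = 3.153 / 0.004293 = 734.31.
So at least 735 stages are needed.

735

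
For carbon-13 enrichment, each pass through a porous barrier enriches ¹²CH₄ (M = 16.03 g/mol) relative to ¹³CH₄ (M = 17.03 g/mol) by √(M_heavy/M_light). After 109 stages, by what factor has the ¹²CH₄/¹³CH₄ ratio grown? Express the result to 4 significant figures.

After 109 stages the ratio has grown by (√(17.03/16.03))^109 = (17.03/16.03)^(109/2).
= 1.06238^(109/2) = 27.06.

27.06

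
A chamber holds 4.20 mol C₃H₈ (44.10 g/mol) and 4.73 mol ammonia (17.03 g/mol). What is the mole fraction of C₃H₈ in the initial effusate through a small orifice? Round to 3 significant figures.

0.356

Rate_i ∝ x_i/√M_i (Graham's law weighted by mole fraction), so the effusate composition follows n_i/√M_i.
x_C₃H₈(eff) = (n_C₃H₈/√M_C₃H₈) / (n_C₃H₈/√M_C₃H₈ + n_NH₃/√M_NH₃)
= (4.20/√44.10) / (4.20/√44.10 + 4.73/√17.03) = 0.6325/(0.6325 + 1.146) = 0.356.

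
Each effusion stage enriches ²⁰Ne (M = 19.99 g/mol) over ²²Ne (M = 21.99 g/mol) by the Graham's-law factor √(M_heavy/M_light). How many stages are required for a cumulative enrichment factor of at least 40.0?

78

With α = √(21.99/19.99) per stage, ln α = ½ ln(1.10005) = 0.04768.
Need α^N ≥ 40.0 ⇒ N ≥ ln(40.0) / ln α = 3.689 / 0.04768 = 77.37.
Rounding up, N = 78 stages.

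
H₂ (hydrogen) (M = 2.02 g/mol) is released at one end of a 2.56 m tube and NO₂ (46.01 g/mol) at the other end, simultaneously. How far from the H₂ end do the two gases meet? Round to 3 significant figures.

2.12 m

The fronts meet when d_H₂ + d_NO₂ = L with d_H₂/d_NO₂ = √(M_NO₂/M_H₂) (Graham's law). Here √(M_NO₂/M_H₂) = √(46.01/2.02) = 4.773.
With d_H₂ + d_NO₂ = 2.56 m, d_NO₂ = 2.56/(1 + 4.773) = 0.4435 m.
d_H₂ = 2.56 − 0.4435 = 2.12 m.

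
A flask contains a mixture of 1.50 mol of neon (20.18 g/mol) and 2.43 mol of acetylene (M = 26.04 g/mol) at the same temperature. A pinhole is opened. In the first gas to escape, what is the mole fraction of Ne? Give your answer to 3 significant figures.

0.412

Rate_i ∝ x_i/√M_i (Graham's law weighted by mole fraction), so the effusate composition follows n_i/√M_i.
So x_Ne in the escaping gas = (n_Ne/√M_Ne) / Σ(n_i/√M_i)
= (1.50/√20.18) / (1.50/√20.18 + 2.43/√26.04) = 0.3339/(0.3339 + 0.4762) = 0.412.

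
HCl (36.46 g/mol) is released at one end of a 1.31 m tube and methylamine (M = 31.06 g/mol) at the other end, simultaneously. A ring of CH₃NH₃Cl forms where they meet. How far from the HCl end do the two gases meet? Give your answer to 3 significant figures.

In equal time, each gas travels a distance ∝ its rate ∝ 1/√M, so d_HCl/d_CH₃NH₂ = √(M_CH₃NH₂/M_HCl) = √(31.06/36.46) = 0.9230.
With d_HCl + d_CH₃NH₂ = 1.31 m, d_CH₃NH₂ = 1.31/(1 + 0.9230) = 0.6812 m.
d_HCl = 1.31 − 0.6812 = 0.629 m.

0.629 m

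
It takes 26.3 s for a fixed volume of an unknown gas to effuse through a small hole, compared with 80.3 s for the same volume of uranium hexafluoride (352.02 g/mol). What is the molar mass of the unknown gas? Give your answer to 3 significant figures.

37.8 g/mol

Graham's law gives t_X/t_UF₆ = √(M_X/M_UF₆).
26.3/80.3 = 0.3275 = √(M_X/352.02)
M_X = 352.02 × 0.3275² = 352.02 × 0.1073 = 37.8 g/mol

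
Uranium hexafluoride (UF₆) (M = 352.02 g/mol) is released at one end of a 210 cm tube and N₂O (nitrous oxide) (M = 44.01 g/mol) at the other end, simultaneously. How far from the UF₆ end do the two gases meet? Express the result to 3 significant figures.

The fronts meet when d_UF₆ + d_N₂O = L with d_UF₆/d_N₂O = √(M_N₂O/M_UF₆) (Graham's law). Here √(M_N₂O/M_UF₆) = √(44.01/352.02) = 0.3536.
With d_UF₆ + d_N₂O = 210 cm, d_N₂O = 210/(1 + 0.3536) = 155.1 cm.
d_UF₆ = 210 − 155.1 = 54.9 cm.

54.9 cm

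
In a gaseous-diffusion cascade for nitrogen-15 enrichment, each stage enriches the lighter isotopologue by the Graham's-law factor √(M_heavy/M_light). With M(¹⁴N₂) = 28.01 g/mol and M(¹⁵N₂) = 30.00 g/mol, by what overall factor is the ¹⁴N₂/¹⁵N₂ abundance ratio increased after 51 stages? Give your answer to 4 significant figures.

5.756

Overall factor = α^51 with α = √(30.00/28.01), i.e. (30.00/28.01)^(51/2).
= 1.07105^(51/2) = 5.756.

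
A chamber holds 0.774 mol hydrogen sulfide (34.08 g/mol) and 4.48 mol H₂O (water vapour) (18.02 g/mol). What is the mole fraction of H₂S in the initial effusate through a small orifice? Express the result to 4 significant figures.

0.1116

The effusion rate of species i is ∝ p_i/√M_i ∝ n_i/√M_i.
So x_H₂S in the escaping gas = (n_H₂S/√M_H₂S) / Σ(n_i/√M_i)
= (0.774/√34.08) / (0.774/√34.08 + 4.48/√18.02) = 0.1326/(0.1326 + 1.055) = 0.1116.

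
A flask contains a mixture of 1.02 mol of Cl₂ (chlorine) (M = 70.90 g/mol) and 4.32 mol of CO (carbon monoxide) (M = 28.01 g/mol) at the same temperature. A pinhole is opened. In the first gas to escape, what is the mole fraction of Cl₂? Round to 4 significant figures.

0.1292

Rate_i ∝ x_i/√M_i (Graham's law weighted by mole fraction), so the effusate composition follows n_i/√M_i.
So x_Cl₂ in the escaping gas = (n_Cl₂/√M_Cl₂) / Σ(n_i/√M_i)
= (1.02/√70.90) / (1.02/√70.90 + 4.32/√28.01) = 0.1211/(0.1211 + 0.8163) = 0.1292.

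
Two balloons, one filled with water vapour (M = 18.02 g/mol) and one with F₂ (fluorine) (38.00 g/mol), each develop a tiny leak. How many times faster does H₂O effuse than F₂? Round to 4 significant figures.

1.452

From Graham's law, rate_H₂O/rate_F₂ = √(M_F₂/M_H₂O) = √(38.00/18.02) = √2.109 = 1.452.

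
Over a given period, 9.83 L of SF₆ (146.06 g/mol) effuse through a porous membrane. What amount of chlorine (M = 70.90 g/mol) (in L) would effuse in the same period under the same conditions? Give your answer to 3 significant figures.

Graham's law gives rate_Cl₂/rate_SF₆ = √(M_SF₆/M_Cl₂) = √(146.06/70.90) = √2.060 = 1.435.
So the volume for Cl₂ is 9.83 × 1.435 = 14.1 L.

14.1 L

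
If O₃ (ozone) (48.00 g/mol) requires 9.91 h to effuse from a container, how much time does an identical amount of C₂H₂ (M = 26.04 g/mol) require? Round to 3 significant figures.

Graham's law gives t_C₂H₂/t_O₃ = √(M_C₂H₂/M_O₃) = √(26.04/48.00) = √0.5425 = 0.7365.
So the time for C₂H₂ is 9.91 × 0.7365 = 7.30 h.

7.30 h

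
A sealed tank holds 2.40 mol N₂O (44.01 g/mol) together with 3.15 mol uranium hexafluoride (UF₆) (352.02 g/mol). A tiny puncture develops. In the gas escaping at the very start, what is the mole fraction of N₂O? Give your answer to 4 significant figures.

Each component's effusion rate ∝ (its partial pressure)·(1/√M) ∝ n_i/√M_i.
x_N₂O(eff) = (n_N₂O/√M_N₂O) / (n_N₂O/√M_N₂O + n_UF₆/√M_UF₆)
= (2.40/√44.01) / (2.40/√44.01 + 3.15/√352.02) = 0.3618/(0.3618 + 0.1679) = 0.6830.

0.6830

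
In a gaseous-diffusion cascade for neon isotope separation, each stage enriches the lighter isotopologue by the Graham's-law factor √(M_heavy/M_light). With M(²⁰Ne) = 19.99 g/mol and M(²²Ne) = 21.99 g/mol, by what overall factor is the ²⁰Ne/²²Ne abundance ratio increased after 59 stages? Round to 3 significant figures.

16.7

Each stage multiplies the ratio by α = √(21.99/19.99), so after 59 stages the overall factor is α^59 = (21.99/19.99)^(59/2).
= 1.10005^(59/2) = 16.7.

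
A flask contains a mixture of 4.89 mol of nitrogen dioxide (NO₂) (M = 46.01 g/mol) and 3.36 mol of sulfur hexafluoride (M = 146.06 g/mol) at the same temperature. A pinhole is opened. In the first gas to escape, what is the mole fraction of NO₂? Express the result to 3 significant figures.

0.722

The effusion rate of species i is ∝ p_i/√M_i ∝ n_i/√M_i.
Mole fraction of NO₂ in the effusate = (n_NO₂/√M_NO₂) / (n_NO₂/√M_NO₂ + n_SF₆/√M_SF₆)
= (4.89/√46.01) / (4.89/√46.01 + 3.36/√146.06) = 0.7209/(0.7209 + 0.2780) = 0.722.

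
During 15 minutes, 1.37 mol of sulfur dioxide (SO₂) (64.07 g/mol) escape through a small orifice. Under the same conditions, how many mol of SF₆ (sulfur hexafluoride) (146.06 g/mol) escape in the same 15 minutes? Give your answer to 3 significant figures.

Since effusion rate ∝ 1/√M, rate_SF₆/rate_SO₂ = √(M_SO₂/M_SF₆) = √(64.07/146.06) = √0.4387 = 0.6623.
So the amount for SF₆ is 1.37 × 0.6623 = 0.907 mol.

0.907 mol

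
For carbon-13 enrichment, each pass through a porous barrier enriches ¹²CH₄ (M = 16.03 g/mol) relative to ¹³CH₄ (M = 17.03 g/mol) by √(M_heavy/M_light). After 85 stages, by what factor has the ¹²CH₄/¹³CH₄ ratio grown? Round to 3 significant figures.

13.1

After 85 stages the ratio has grown by (√(17.03/16.03))^85 = (17.03/16.03)^(85/2).
= 1.06238^(85/2) = 13.1.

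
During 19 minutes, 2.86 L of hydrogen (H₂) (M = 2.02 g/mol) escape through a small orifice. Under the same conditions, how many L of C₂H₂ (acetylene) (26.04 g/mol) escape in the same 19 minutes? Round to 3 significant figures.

Since effusion rate ∝ 1/√M, rate_C₂H₂/rate_H₂ = √(M_H₂/M_C₂H₂) = √(2.02/26.04) = √0.07757 = 0.2785.
So the volume for C₂H₂ is 2.86 × 0.2785 = 0.797 L.

0.797 L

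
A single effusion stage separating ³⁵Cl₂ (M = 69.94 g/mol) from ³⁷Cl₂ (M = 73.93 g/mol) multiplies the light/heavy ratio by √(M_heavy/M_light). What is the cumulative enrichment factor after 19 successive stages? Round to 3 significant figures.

After 19 stages the ratio has grown by (√(73.93/69.94))^19 = (73.93/69.94)^(19/2).
= 1.05705^(19/2) = 1.69.

1.69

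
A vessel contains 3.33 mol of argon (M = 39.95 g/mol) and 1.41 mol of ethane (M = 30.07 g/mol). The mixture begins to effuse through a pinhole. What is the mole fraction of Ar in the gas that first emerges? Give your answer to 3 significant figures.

Effusion rate of each component ∝ n_i/√M_i (partial pressure × 1/√M).
x_Ar(eff) = (n_Ar/√M_Ar) / (n_Ar/√M_Ar + n_C₂H₆/√M_C₂H₆)
= (3.33/√39.95) / (3.33/√39.95 + 1.41/√30.07) = 0.5268/(0.5268 + 0.2571) = 0.672.

0.672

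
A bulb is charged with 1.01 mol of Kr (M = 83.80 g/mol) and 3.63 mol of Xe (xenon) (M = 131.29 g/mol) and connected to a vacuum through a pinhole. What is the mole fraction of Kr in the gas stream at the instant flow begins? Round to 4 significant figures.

0.2583

Each component's effusion rate ∝ (its partial pressure)·(1/√M) ∝ n_i/√M_i.
So x_Kr in the escaping gas = (n_Kr/√M_Kr) / Σ(n_i/√M_i)
= (1.01/√83.80) / (1.01/√83.80 + 3.63/√131.29) = 0.1103/(0.1103 + 0.3168) = 0.2583.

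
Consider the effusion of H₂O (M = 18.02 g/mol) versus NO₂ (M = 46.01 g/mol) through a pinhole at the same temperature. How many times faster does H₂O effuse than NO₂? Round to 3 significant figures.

Using Graham's law: rate_H₂O/rate_NO₂ = √(M_NO₂/M_H₂O) = √(46.01/18.02) = √2.553 = 1.60.

1.60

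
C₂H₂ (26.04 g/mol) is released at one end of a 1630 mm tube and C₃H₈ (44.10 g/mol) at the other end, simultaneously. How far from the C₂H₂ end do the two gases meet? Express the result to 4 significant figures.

In equal time, each gas travels a distance ∝ its rate ∝ 1/√M, so d_C₂H₂/d_C₃H₈ = √(M_C₃H₈/M_C₂H₂) = √(44.10/26.04) = 1.301.
With d_C₂H₂ + d_C₃H₈ = 1630 mm, d_C₃H₈ = 1630/(1 + 1.301) = 708.3 mm.
d_C₂H₂ = 1630 − 708.3 = 921.7 mm.

921.7 mm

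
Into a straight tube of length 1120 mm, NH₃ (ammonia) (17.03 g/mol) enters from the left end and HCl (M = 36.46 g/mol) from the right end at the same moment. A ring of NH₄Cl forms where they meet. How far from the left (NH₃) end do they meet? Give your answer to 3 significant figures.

In equal time, each gas travels a distance ∝ its rate ∝ 1/√M, so d_NH₃/d_HCl = √(M_HCl/M_NH₃) = √(36.46/17.03) = 1.463.
With d_NH₃ + d_HCl = 1120 mm, d_HCl = 1120/(1 + 1.463) = 454.7 mm.
d_NH₃ = 1120 − 454.7 = 665 mm.

665 mm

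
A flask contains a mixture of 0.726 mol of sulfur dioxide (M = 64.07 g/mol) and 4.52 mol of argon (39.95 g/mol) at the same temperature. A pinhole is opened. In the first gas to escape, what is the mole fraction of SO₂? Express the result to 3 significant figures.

Effusion rate of each component ∝ n_i/√M_i (partial pressure × 1/√M).
So x_SO₂ in the escaping gas = (n_SO₂/√M_SO₂) / Σ(n_i/√M_i)
= (0.726/√64.07) / (0.726/√64.07 + 4.52/√39.95) = 0.09070/(0.09070 + 0.7151) = 0.113.

0.113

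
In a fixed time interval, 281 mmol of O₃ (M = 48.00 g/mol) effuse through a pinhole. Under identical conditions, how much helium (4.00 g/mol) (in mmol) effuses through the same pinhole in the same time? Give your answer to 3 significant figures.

By Graham's law, rate_He/rate_O₃ = √(M_O₃/M_He) = √(48.00/4.00) = √12.00 = 3.464.
So the amount for He is 281 × 3.464 = 973 mmol.

973 mmol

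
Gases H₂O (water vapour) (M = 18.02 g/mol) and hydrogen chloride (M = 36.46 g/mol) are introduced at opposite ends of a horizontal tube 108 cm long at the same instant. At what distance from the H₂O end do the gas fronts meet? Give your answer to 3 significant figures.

63.4 cm

Distances travelled in equal time are proportional to diffusion rates, so d_H₂O/d_HCl = √(M_HCl/M_H₂O) = √(36.46/18.02) = 1.422.
With d_H₂O + d_HCl = 108 cm, d_HCl = 108/(1 + 1.422) = 44.58 cm.
d_H₂O = 108 − 44.58 = 63.4 cm.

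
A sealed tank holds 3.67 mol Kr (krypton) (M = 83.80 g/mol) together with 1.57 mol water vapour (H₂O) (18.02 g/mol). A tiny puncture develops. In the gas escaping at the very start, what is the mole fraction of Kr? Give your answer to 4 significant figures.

Effusion rate of each component ∝ n_i/√M_i (partial pressure × 1/√M).
Mole fraction of Kr in the effusate = (n_Kr/√M_Kr) / (n_Kr/√M_Kr + n_H₂O/√M_H₂O)
= (3.67/√83.80) / (3.67/√83.80 + 1.57/√18.02) = 0.4009/(0.4009 + 0.3698) = 0.5201.

0.5201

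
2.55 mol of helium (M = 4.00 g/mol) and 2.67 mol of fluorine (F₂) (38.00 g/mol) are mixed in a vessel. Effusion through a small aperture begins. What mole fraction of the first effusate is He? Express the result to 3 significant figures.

0.746

Rate_i ∝ x_i/√M_i (Graham's law weighted by mole fraction), so the effusate composition follows n_i/√M_i.
x_He(eff) = (n_He/√M_He) / (n_He/√M_He + n_F₂/√M_F₂)
= (2.55/√4.00) / (2.55/√4.00 + 2.67/√38.00) = 1.275/(1.275 + 0.4331) = 0.746.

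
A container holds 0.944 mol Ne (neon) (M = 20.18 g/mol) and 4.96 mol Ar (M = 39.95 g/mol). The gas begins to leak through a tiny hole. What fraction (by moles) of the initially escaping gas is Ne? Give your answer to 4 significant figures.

Effusion rate of each component ∝ n_i/√M_i (partial pressure × 1/√M).
Mole fraction of Ne in the effusate = (n_Ne/√M_Ne) / (n_Ne/√M_Ne + n_Ar/√M_Ar)
= (0.944/√20.18) / (0.944/√20.18 + 4.96/√39.95) = 0.2101/(0.2101 + 0.7847) = 0.2112.

0.2112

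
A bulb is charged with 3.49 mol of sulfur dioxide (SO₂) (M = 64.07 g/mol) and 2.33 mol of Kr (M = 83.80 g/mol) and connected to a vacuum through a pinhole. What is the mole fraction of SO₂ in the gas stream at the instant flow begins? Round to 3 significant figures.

0.631

Each component's effusion rate ∝ (its partial pressure)·(1/√M) ∝ n_i/√M_i.
So x_SO₂ in the escaping gas = (n_SO₂/√M_SO₂) / Σ(n_i/√M_i)
= (3.49/√64.07) / (3.49/√64.07 + 2.33/√83.80) = 0.4360/(0.4360 + 0.2545) = 0.631.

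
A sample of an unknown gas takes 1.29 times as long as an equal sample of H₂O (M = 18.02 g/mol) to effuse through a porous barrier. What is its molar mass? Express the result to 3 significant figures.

Since effusion rate ∝ 1/√M, t_X/t_H₂O = √(M_X/M_H₂O).
1.29 = √(M_X/18.02)
M_X = 18.02 × 1.29² = 18.02 × 1.664 = 30.0 g/mol

30.0 g/mol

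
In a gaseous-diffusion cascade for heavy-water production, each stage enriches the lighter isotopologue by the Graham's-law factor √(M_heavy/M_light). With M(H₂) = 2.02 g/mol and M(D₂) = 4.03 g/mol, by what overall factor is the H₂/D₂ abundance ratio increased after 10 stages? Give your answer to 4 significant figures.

31.61

Overall factor = α^10 with α = √(4.03/2.02), i.e. (4.03/2.02)^(10/2).
= 1.99505^5 = 31.61.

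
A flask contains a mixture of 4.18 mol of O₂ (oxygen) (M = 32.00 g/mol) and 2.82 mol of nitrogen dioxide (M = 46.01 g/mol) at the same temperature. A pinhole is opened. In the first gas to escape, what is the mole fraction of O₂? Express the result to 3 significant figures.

0.640

Effusion rate of each component ∝ n_i/√M_i (partial pressure × 1/√M).
Mole fraction of O₂ in the effusate = (n_O₂/√M_O₂) / (n_O₂/√M_O₂ + n_NO₂/√M_NO₂)
= (4.18/√32.00) / (4.18/√32.00 + 2.82/√46.01) = 0.7389/(0.7389 + 0.4157) = 0.640.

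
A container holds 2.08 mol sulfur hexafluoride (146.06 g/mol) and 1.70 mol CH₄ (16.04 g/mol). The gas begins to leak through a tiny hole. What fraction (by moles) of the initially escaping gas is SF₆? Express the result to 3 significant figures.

The effusion rate of species i is ∝ p_i/√M_i ∝ n_i/√M_i.
Mole fraction of SF₆ in the effusate = (n_SF₆/√M_SF₆) / (n_SF₆/√M_SF₆ + n_CH₄/√M_CH₄)
= (2.08/√146.06) / (2.08/√146.06 + 1.70/√16.04) = 0.1721/(0.1721 + 0.4245) = 0.288.

0.288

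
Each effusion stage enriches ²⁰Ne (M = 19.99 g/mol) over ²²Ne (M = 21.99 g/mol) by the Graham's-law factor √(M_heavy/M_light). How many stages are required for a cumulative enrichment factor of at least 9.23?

With α = √(21.99/19.99) per stage, ln α = ½ ln(1.10005) = 0.04768.
Need α^N ≥ 9.23 ⇒ N ≥ ln(9.23) / ln α = 2.222 / 0.04768 = 46.61.
Minimum whole number of stages: N = 47.

47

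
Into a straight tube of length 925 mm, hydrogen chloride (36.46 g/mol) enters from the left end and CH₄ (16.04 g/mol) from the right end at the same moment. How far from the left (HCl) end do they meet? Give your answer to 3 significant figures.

Distances travelled in equal time are proportional to diffusion rates, so d_HCl/d_CH₄ = √(M_CH₄/M_HCl) = √(16.04/36.46) = 0.6633.
With d_HCl + d_CH₄ = 925 mm, d_CH₄ = 925/(1 + 0.6633) = 556.1 mm.
d_HCl = 925 − 556.1 = 369 mm.

369 mm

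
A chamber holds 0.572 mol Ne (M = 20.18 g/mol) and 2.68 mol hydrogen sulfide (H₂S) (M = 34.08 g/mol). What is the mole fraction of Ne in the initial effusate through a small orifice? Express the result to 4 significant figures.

0.2171

The effusion rate of species i is ∝ p_i/√M_i ∝ n_i/√M_i.
x_Ne(eff) = (n_Ne/√M_Ne) / (n_Ne/√M_Ne + n_H₂S/√M_H₂S)
= (0.572/√20.18) / (0.572/√20.18 + 2.68/√34.08) = 0.1273/(0.1273 + 0.4591) = 0.2171.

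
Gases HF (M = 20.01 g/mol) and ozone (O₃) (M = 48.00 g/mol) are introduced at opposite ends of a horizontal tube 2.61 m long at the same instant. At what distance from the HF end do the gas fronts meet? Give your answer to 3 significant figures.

The fronts meet when d_HF + d_O₃ = L with d_HF/d_O₃ = √(M_O₃/M_HF) (Graham's law). Here √(M_O₃/M_HF) = √(48.00/20.01) = 1.549.
With d_HF + d_O₃ = 2.61 m, d_O₃ = 2.61/(1 + 1.549) = 1.024 m.
d_HF = 2.61 − 1.024 = 1.59 m.

1.59 m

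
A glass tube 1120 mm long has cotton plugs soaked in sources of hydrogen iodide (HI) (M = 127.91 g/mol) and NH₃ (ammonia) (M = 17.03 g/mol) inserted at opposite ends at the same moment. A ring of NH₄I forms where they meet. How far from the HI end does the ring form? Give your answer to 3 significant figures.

The fronts meet when d_HI + d_NH₃ = L with d_HI/d_NH₃ = √(M_NH₃/M_HI) (Graham's law). Here √(M_NH₃/M_HI) = √(17.03/127.91) = 0.3649.
With d_HI + d_NH₃ = 1120 mm, d_NH₃ = 1120/(1 + 0.3649) = 820.6 mm.
d_HI = 1120 − 820.6 = 299 mm.

299 mm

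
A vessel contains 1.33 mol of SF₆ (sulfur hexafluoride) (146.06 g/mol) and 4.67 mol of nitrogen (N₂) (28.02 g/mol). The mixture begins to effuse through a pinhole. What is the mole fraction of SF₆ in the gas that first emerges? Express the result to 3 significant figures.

Effusion rate of each component ∝ n_i/√M_i (partial pressure × 1/√M).
x_SF₆(eff) = (n_SF₆/√M_SF₆) / (n_SF₆/√M_SF₆ + n_N₂/√M_N₂)
= (1.33/√146.06) / (1.33/√146.06 + 4.67/√28.02) = 0.1100/(0.1100 + 0.8822) = 0.111.

0.111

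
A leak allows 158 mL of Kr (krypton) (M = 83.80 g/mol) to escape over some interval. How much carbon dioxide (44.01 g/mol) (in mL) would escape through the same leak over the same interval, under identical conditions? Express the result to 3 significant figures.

218 mL

From Graham's law, rate_CO₂/rate_Kr = √(M_Kr/M_CO₂) = √(83.80/44.01) = √1.904 = 1.380.
So the volume for CO₂ is 158 × 1.380 = 218 mL.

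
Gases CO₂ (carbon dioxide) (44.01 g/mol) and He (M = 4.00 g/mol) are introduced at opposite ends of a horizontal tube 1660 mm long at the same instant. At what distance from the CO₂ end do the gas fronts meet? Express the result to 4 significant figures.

384.5 mm

Distances travelled in equal time are proportional to diffusion rates, so d_CO₂/d_He = √(M_He/M_CO₂) = √(4.00/44.01) = 0.3015.
With d_CO₂ + d_He = 1660 mm, d_He = 1660/(1 + 0.3015) = 1275 mm.
d_CO₂ = 1660 − 1275 = 384.5 mm.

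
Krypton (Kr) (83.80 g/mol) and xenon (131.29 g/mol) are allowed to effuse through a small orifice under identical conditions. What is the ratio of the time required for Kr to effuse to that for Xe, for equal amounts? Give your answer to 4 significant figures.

From Graham's law, t_Kr/t_Xe = √(M_Kr/M_Xe) = √(83.80/131.29) = √0.6383 = 0.7989.

0.7989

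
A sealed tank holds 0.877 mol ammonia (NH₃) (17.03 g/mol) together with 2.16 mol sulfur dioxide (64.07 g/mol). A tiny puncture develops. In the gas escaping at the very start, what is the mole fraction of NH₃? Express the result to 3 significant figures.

0.441

Rate_i ∝ x_i/√M_i (Graham's law weighted by mole fraction), so the effusate composition follows n_i/√M_i.
x_NH₃(eff) = (n_NH₃/√M_NH₃) / (n_NH₃/√M_NH₃ + n_SO₂/√M_SO₂)
= (0.877/√17.03) / (0.877/√17.03 + 2.16/√64.07) = 0.2125/(0.2125 + 0.2699) = 0.441.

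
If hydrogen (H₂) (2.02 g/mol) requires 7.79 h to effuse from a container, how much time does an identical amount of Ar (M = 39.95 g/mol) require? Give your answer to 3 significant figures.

Using Graham's law: t_Ar/t_H₂ = √(M_Ar/M_H₂) = √(39.95/2.02) = √19.78 = 4.447.
So the time for Ar is 7.79 × 4.447 = 34.6 h.

34.6 h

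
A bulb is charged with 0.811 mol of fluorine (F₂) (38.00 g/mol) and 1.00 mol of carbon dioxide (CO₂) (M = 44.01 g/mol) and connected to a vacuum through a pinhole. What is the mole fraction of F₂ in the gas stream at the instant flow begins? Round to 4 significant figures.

The effusion rate of species i is ∝ p_i/√M_i ∝ n_i/√M_i.
x_F₂(eff) = (n_F₂/√M_F₂) / (n_F₂/√M_F₂ + n_CO₂/√M_CO₂)
= (0.811/√38.00) / (0.811/√38.00 + 1.00/√44.01) = 0.1316/(0.1316 + 0.1507) = 0.4660.

0.4660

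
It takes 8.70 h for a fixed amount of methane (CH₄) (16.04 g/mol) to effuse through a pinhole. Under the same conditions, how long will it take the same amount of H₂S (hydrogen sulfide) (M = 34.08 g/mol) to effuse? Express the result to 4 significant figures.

12.68 h

Since effusion rate ∝ 1/√M, t_H₂S/t_CH₄ = √(M_H₂S/M_CH₄) = √(34.08/16.04) = √2.125 = 1.458.
So the time for H₂S is 8.70 × 1.458 = 12.68 h.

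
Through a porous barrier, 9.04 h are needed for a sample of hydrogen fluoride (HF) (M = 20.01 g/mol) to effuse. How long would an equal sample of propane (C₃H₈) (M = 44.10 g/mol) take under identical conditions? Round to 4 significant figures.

Graham's law gives t_C₃H₈/t_HF = √(M_C₃H₈/M_HF) = √(44.10/20.01) = √2.204 = 1.485.
So the time for C₃H₈ is 9.04 × 1.485 = 13.42 h.

13.42 h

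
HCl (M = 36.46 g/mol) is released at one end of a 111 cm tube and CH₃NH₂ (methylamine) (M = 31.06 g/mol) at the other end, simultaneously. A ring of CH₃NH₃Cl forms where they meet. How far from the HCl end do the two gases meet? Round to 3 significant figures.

Graham's law gives d_HCl/d_CH₃NH₂ = rate_HCl/rate_CH₃NH₂ = √(M_CH₃NH₂/M_HCl) = √(31.06/36.46) = 0.9230.
With d_HCl + d_CH₃NH₂ = 111 cm, d_CH₃NH₂ = 111/(1 + 0.9230) = 57.72 cm.
d_HCl = 111 − 57.72 = 53.3 cm.

53.3 cm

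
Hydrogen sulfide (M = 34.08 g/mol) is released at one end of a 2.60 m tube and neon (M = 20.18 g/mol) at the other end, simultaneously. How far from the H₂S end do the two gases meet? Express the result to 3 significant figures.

1.13 m

Distances travelled in equal time are proportional to diffusion rates, so d_H₂S/d_Ne = √(M_Ne/M_H₂S) = √(20.18/34.08) = 0.7695.
With d_H₂S + d_Ne = 2.60 m, d_Ne = 2.60/(1 + 0.7695) = 1.469 m.
d_H₂S = 2.60 − 1.469 = 1.13 m.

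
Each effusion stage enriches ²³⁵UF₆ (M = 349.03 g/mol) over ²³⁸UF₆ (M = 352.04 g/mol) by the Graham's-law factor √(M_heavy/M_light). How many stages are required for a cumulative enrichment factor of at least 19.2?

689

Per stage α = (352.04/349.03)^(1/2) = 1.00862^0.5, giving ln α = 0.004293.
Need α^N ≥ 19.2 ⇒ N ≥ ln(19.2) / ln α = 2.955 / 0.004293 = 688.23.
Minimum whole number of stages: N = 689.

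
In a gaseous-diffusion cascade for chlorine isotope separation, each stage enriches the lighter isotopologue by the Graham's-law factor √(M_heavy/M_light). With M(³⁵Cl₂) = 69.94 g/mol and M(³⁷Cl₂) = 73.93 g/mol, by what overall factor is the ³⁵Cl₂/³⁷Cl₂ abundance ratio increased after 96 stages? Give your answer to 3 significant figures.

14.3

Each stage multiplies the ratio by α = √(73.93/69.94), so after 96 stages the overall factor is α^96 = (73.93/69.94)^(96/2).
= 1.05705^48 = 14.3.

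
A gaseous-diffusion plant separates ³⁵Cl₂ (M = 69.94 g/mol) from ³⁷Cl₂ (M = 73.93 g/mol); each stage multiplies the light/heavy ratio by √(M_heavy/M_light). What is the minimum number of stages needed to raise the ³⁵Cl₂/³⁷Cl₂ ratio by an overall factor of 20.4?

109

Single-stage factor α = √(73.93/69.94), so ln α = ½ ln(1.05705) = 0.02774.
Need α^N ≥ 20.4 ⇒ N ≥ ln(20.4) / ln α = 3.016 / 0.02774 = 108.71.
Minimum whole number of stages: N = 109.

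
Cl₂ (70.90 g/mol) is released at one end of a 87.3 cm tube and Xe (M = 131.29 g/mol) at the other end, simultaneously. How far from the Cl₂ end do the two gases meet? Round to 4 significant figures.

50.32 cm

Graham's law gives d_Cl₂/d_Xe = rate_Cl₂/rate_Xe = √(M_Xe/M_Cl₂) = √(131.29/70.90) = 1.361.
With d_Cl₂ + d_Xe = 87.3 cm, d_Xe = 87.3/(1 + 1.361) = 36.98 cm.
d_Cl₂ = 87.3 − 36.98 = 50.32 cm.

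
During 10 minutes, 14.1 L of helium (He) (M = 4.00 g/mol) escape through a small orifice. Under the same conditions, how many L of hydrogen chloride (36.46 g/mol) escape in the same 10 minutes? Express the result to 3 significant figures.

Since effusion rate ∝ 1/√M, rate_HCl/rate_He = √(M_He/M_HCl) = √(4.00/36.46) = √0.1097 = 0.3312.
So the volume for HCl is 14.1 × 0.3312 = 4.67 L.

4.67 L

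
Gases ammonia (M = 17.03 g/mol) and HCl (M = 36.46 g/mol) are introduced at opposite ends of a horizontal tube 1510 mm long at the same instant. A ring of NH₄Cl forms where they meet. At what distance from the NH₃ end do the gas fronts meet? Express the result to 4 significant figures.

In equal time, each gas travels a distance ∝ its rate ∝ 1/√M, so d_NH₃/d_HCl = √(M_HCl/M_NH₃) = √(36.46/17.03) = 1.463.
With d_NH₃ + d_HCl = 1510 mm, d_HCl = 1510/(1 + 1.463) = 613.0 mm.
d_NH₃ = 1510 − 613.0 = 897.0 mm.

897.0 mm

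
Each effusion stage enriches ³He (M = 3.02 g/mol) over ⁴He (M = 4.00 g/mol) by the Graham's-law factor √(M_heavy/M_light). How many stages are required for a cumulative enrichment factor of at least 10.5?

17

Single-stage factor α = √(4.00/3.02), so ln α = ½ ln(1.32450) = 0.1405.
Need α^N ≥ 10.5 ⇒ N ≥ ln(10.5) / ln α = 2.351 / 0.1405 = 16.73.
Rounding up, N = 17 stages.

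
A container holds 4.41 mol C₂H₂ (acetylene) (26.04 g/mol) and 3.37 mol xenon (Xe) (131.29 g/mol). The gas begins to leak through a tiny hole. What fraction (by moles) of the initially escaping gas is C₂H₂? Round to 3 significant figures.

0.746

The effusion rate of species i is ∝ p_i/√M_i ∝ n_i/√M_i.
Mole fraction of C₂H₂ in the effusate = (n_C₂H₂/√M_C₂H₂) / (n_C₂H₂/√M_C₂H₂ + n_Xe/√M_Xe)
= (4.41/√26.04) / (4.41/√26.04 + 3.37/√131.29) = 0.8642/(0.8642 + 0.2941) = 0.746.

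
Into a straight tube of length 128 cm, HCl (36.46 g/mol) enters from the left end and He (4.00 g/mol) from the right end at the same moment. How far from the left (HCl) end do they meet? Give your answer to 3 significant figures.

Distances travelled in equal time are proportional to diffusion rates, so d_HCl/d_He = √(M_He/M_HCl) = √(4.00/36.46) = 0.3312.
With d_HCl + d_He = 128 cm, d_He = 128/(1 + 0.3312) = 96.15 cm.
d_HCl = 128 − 96.15 = 31.8 cm.

31.8 cm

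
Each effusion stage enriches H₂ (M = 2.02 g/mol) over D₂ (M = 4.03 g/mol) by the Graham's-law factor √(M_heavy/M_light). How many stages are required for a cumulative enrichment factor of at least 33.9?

Single-stage factor α = √(4.03/2.02), so ln α = ½ ln(1.99505) = 0.3453.
Need α^N ≥ 33.9 ⇒ N ≥ ln(33.9) / ln α = 3.523 / 0.3453 = 10.20.
Rounding up, N = 11 stages.

11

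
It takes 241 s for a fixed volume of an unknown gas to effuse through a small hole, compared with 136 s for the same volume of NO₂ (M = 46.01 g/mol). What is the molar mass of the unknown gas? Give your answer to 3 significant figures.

By Graham's law, t_X/t_NO₂ = √(M_X/M_NO₂).
241/136 = 1.772 = √(M_X/46.01)
M_X = 46.01 × 1.772² = 46.01 × 3.140 = 144 g/mol

144 g/mol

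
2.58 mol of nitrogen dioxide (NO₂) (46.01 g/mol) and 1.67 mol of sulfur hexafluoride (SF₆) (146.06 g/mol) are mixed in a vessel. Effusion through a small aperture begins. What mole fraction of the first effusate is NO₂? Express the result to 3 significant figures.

Rate_i ∝ x_i/√M_i (Graham's law weighted by mole fraction), so the effusate composition follows n_i/√M_i.
x_NO₂(eff) = (n_NO₂/√M_NO₂) / (n_NO₂/√M_NO₂ + n_SF₆/√M_SF₆)
= (2.58/√46.01) / (2.58/√46.01 + 1.67/√146.06) = 0.3804/(0.3804 + 0.1382) = 0.734.

0.734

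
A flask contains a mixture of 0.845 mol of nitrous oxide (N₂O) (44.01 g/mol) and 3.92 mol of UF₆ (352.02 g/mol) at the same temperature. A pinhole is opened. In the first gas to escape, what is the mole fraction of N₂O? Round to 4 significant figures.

0.3787

The effusion rate of species i is ∝ p_i/√M_i ∝ n_i/√M_i.
Mole fraction of N₂O in the effusate = (n_N₂O/√M_N₂O) / (n_N₂O/√M_N₂O + n_UF₆/√M_UF₆)
= (0.845/√44.01) / (0.845/√44.01 + 3.92/√352.02) = 0.1274/(0.1274 + 0.2089) = 0.3787.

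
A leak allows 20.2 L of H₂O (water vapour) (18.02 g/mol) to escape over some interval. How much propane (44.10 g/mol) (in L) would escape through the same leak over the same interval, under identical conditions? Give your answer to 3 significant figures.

12.9 L

From Graham's law, rate_C₃H₈/rate_H₂O = √(M_H₂O/M_C₃H₈) = √(18.02/44.10) = √0.4086 = 0.6392.
So the volume for C₃H₈ is 20.2 × 0.6392 = 12.9 L.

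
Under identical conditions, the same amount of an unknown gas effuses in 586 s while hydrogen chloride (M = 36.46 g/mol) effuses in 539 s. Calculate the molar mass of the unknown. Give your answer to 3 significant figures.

Graham's law gives t_X/t_HCl = √(M_X/M_HCl).
586/539 = 1.087 = √(M_X/36.46)
M_X = 36.46 × 1.087² = 36.46 × 1.182 = 43.1 g/mol

43.1 g/mol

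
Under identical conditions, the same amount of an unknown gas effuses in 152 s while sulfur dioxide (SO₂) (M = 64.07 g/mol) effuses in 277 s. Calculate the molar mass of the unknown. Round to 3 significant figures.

19.3 g/mol

Using Graham's law: t_X/t_SO₂ = √(M_X/M_SO₂).
152/277 = 0.5487 = √(M_X/64.07)
M_X = 64.07 × 0.5487² = 64.07 × 0.3011 = 19.3 g/mol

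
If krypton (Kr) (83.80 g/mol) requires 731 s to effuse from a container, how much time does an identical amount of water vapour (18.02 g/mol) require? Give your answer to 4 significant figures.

Graham's law gives t_H₂O/t_Kr = √(M_H₂O/M_Kr) = √(18.02/83.80) = √0.2150 = 0.4637.
So the time for H₂O is 731 × 0.4637 = 339.0 s.

339.0 s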